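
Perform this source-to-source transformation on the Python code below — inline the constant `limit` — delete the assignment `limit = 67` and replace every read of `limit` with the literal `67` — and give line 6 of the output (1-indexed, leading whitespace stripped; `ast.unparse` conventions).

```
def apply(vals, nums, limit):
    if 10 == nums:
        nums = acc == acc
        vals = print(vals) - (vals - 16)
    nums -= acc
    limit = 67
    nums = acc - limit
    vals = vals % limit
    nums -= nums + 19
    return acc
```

nums = acc - 67

Transformed code:
def apply(vals, nums, limit):
    if 10 == nums:
        nums = acc == acc
        vals = print(vals) - (vals - 16)
    nums -= acc
    nums = acc - 67
    vals = vals % 67
    nums -= nums + 19
    return acc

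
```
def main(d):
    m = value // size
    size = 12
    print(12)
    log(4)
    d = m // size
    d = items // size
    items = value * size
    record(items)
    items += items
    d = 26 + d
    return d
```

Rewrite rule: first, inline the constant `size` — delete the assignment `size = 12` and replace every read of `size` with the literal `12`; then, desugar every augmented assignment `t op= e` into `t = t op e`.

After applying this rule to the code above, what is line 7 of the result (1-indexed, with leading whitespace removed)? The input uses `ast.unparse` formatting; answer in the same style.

Transformed code:
def main(d):
    m = value // 12
    print(12)
    log(4)
    d = m // 12
    d = items // 12
    items = value * 12
    record(items)
    items = items + items
    d = 26 + d
    return d

items = value * 12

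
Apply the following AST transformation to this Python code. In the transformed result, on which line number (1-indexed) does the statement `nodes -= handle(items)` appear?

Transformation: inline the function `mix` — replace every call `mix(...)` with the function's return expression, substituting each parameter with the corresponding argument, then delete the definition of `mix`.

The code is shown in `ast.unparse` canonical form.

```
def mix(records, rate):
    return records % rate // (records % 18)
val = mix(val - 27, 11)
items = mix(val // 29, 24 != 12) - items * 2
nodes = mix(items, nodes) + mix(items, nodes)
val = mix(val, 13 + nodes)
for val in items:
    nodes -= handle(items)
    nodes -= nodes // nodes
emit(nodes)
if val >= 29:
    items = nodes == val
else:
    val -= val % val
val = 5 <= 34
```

Transformed code:
val = (val - 27) % 11 // ((val - 27) % 18)
items = val // 29 % (24 != 12) // (val // 29 % 18) - items * 2
nodes = items % nodes // (items % 18) + items % nodes // (items % 18)
val = val % (13 + nodes) // (val % 18)
for val in items:
    nodes -= handle(items)
    nodes -= nodes // nodes
emit(nodes)
if val >= 29:
    items = nodes == val
else:
    val -= val % val
val = 5 <= 34

6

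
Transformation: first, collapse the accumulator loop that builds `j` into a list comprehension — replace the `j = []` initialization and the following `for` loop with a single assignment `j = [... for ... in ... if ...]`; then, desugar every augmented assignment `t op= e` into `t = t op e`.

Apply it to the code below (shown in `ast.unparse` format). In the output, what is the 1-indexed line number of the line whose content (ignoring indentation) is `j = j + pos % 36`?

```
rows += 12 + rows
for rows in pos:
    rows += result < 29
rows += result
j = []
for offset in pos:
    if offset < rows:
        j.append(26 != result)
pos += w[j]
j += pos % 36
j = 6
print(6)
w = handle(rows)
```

Transformed code:
rows = rows + (12 + rows)
for rows in pos:
    rows = rows + (result < 29)
rows = rows + result
j = [26 != result for offset in pos if offset < rows]
pos = pos + w[j]
j = j + pos % 36
j = 6
print(6)
w = handle(rows)

7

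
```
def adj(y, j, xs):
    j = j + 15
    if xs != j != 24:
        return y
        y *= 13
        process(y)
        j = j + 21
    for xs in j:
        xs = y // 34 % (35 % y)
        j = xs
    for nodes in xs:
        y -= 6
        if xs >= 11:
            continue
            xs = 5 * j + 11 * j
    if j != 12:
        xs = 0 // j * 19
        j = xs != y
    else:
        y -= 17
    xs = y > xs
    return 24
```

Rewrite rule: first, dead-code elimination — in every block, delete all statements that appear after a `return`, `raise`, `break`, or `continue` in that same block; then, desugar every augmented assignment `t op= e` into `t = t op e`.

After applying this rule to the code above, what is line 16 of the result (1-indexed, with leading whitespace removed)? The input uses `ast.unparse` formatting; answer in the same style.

y = y - 17

Transformed code:
def adj(y, j, xs):
    j = j + 15
    if xs != j != 24:
        return y
    for xs in j:
        xs = y // 34 % (35 % y)
        j = xs
    for nodes in xs:
        y = y - 6
        if xs >= 11:
            continue
    if j != 12:
        xs = 0 // j * 19
        j = xs != y
    else:
        y = y - 17
    xs = y > xs
    return 24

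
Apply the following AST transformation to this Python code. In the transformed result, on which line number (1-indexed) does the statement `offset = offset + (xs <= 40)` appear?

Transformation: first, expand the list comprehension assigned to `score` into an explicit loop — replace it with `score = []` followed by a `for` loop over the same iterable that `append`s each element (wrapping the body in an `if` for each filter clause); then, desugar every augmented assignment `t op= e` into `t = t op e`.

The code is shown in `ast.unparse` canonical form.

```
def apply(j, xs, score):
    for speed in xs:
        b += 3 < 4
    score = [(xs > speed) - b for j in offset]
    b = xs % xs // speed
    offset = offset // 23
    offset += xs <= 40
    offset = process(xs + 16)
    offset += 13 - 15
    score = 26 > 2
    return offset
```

9

Transformed code:
def apply(j, xs, score):
    for speed in xs:
        b = b + (3 < 4)
    score = []
    for j in offset:
        score.append((xs > speed) - b)
    b = xs % xs // speed
    offset = offset // 23
    offset = offset + (xs <= 40)
    offset = process(xs + 16)
    offset = offset + (13 - 15)
    score = 26 > 2
    return offset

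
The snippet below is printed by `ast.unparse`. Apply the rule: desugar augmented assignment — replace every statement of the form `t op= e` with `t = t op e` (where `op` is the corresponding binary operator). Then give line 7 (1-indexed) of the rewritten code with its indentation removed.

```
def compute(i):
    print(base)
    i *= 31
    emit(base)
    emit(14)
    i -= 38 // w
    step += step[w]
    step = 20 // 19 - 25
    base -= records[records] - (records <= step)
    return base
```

step = step + step[w]

Transformed code:
def compute(i):
    print(base)
    i = i * 31
    emit(base)
    emit(14)
    i = i - 38 // w
    step = step + step[w]
    step = 20 // 19 - 25
    base = base - (records[records] - (records <= step))
    return base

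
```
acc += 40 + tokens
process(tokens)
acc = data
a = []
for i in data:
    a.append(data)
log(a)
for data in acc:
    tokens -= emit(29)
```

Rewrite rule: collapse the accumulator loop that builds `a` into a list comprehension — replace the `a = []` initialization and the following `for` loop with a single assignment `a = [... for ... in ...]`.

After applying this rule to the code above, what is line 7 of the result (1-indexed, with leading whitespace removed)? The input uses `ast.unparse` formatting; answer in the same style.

tokens -= emit(29)

Transformed code:
acc += 40 + tokens
process(tokens)
acc = data
a = [data for i in data]
log(a)
for data in acc:
    tokens -= emit(29)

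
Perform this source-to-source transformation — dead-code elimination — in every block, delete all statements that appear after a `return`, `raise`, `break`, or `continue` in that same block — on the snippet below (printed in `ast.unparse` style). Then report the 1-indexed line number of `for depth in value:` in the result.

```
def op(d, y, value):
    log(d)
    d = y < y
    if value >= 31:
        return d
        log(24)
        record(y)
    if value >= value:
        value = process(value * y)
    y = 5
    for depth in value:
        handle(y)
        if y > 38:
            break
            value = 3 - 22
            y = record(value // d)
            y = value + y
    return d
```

Transformed code:
def op(d, y, value):
    log(d)
    d = y < y
    if value >= 31:
        return d
    if value >= value:
        value = process(value * y)
    y = 5
    for depth in value:
        handle(y)
        if y > 38:
            break
    return d

9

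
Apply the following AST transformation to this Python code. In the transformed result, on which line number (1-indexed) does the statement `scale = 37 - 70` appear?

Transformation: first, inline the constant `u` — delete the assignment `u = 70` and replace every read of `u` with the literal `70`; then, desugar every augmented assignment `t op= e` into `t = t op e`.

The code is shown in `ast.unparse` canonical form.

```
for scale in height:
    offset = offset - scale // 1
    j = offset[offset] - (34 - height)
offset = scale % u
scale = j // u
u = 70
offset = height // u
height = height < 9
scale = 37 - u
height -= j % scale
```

8

Transformed code:
for scale in height:
    offset = offset - scale // 1
    j = offset[offset] - (34 - height)
offset = scale % 70
scale = j // 70
offset = height // 70
height = height < 9
scale = 37 - 70
height = height - j % scale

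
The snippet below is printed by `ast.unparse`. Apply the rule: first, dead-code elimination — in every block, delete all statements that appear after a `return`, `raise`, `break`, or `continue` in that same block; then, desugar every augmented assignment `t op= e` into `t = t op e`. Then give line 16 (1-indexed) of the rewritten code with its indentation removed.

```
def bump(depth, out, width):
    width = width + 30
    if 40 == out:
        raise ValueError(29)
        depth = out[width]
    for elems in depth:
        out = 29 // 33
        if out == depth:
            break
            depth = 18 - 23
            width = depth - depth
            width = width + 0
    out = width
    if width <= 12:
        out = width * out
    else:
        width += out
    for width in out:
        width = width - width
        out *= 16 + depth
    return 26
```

out = out * (16 + depth)

Transformed code:
def bump(depth, out, width):
    width = width + 30
    if 40 == out:
        raise ValueError(29)
    for elems in depth:
        out = 29 // 33
        if out == depth:
            break
    out = width
    if width <= 12:
        out = width * out
    else:
        width = width + out
    for width in out:
        width = width - width
        out = out * (16 + depth)
    return 26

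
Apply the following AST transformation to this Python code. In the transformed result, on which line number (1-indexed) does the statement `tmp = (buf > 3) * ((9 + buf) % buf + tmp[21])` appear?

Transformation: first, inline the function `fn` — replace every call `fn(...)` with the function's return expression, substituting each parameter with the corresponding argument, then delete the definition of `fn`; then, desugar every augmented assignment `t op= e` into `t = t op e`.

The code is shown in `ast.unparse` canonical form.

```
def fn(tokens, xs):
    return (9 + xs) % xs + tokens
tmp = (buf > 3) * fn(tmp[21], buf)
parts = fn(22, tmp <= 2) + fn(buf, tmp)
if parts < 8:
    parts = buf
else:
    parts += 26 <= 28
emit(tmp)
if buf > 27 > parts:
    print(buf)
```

1

Transformed code:
tmp = (buf > 3) * ((9 + buf) % buf + tmp[21])
parts = (9 + (tmp <= 2)) % (tmp <= 2) + 22 + ((9 + tmp) % tmp + buf)
if parts < 8:
    parts = buf
else:
    parts = parts + (26 <= 28)
emit(tmp)
if buf > 27 > parts:
    print(buf)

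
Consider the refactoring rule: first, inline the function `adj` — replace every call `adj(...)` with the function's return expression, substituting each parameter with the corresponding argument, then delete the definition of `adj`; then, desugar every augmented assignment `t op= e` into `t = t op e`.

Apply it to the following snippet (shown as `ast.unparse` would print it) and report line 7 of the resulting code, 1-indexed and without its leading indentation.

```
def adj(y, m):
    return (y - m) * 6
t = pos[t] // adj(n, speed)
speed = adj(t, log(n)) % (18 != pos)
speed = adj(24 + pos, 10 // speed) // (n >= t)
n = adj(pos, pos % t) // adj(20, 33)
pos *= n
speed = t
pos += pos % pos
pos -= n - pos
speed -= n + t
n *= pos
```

Transformed code:
t = pos[t] // ((n - speed) * 6)
speed = (t - log(n)) * 6 % (18 != pos)
speed = (24 + pos - 10 // speed) * 6 // (n >= t)
n = (pos - pos % t) * 6 // ((20 - 33) * 6)
pos = pos * n
speed = t
pos = pos + pos % pos
pos = pos - (n - pos)
speed = speed - (n + t)
n = n * pos

pos = pos + pos % pos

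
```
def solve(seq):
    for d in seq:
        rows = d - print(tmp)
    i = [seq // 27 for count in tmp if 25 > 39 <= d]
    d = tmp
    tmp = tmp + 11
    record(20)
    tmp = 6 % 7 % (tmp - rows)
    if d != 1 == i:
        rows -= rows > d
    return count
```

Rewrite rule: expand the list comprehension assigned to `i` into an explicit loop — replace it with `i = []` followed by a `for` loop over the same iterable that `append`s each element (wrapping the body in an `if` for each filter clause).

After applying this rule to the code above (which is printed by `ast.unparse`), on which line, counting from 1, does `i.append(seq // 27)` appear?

Transformed code:
def solve(seq):
    for d in seq:
        rows = d - print(tmp)
    i = []
    for count in tmp:
        if 25 > 39 <= d:
            i.append(seq // 27)
    d = tmp
    tmp = tmp + 11
    record(20)
    tmp = 6 % 7 % (tmp - rows)
    if d != 1 == i:
        rows -= rows > d
    return count

7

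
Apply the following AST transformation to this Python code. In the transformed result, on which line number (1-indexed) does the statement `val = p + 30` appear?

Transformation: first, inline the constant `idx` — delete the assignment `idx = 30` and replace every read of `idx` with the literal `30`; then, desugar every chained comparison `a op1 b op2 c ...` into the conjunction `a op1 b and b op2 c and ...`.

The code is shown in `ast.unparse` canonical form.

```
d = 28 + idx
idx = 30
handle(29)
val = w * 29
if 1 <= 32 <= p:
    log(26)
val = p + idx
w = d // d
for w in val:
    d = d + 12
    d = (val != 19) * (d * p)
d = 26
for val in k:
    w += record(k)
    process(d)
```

6

Transformed code:
d = 28 + 30
handle(29)
val = w * 29
if 1 <= 32 and 32 <= p:
    log(26)
val = p + 30
w = d // d
for w in val:
    d = d + 12
    d = (val != 19) * (d * p)
d = 26
for val in k:
    w += record(k)
    process(d)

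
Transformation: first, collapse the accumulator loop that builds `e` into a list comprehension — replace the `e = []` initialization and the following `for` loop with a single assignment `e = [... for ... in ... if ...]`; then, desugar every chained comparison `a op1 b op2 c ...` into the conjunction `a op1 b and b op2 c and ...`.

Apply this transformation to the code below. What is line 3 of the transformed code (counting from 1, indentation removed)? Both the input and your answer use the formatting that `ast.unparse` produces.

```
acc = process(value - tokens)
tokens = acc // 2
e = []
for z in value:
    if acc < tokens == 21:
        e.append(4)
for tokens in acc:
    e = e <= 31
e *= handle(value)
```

Transformed code:
acc = process(value - tokens)
tokens = acc // 2
e = [4 for z in value if acc < tokens and tokens == 21]
for tokens in acc:
    e = e <= 31
e *= handle(value)

e = [4 for z in value if acc < tokens and tokens == 21]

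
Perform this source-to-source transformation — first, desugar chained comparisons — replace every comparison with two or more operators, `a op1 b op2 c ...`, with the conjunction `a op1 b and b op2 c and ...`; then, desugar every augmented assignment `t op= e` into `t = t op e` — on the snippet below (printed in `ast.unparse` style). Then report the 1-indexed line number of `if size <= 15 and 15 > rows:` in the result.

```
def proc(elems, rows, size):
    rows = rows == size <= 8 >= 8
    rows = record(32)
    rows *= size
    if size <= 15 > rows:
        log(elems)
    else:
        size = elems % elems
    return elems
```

5

Transformed code:
def proc(elems, rows, size):
    rows = rows == size and size <= 8 and (8 >= 8)
    rows = record(32)
    rows = rows * size
    if size <= 15 and 15 > rows:
        log(elems)
    else:
        size = elems % elems
    return elems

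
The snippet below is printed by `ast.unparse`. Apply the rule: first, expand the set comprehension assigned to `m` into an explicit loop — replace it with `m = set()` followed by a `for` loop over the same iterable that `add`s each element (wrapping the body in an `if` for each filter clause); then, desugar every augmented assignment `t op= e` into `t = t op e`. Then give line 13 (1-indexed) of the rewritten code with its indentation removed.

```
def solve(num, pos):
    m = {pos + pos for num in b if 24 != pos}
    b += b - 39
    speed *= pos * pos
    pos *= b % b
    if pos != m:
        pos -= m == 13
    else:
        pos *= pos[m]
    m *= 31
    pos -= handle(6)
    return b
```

Transformed code:
def solve(num, pos):
    m = set()
    for num in b:
        if 24 != pos:
            m.add(pos + pos)
    b = b + (b - 39)
    speed = speed * (pos * pos)
    pos = pos * (b % b)
    if pos != m:
        pos = pos - (m == 13)
    else:
        pos = pos * pos[m]
    m = m * 31
    pos = pos - handle(6)
    return b

m = m * 31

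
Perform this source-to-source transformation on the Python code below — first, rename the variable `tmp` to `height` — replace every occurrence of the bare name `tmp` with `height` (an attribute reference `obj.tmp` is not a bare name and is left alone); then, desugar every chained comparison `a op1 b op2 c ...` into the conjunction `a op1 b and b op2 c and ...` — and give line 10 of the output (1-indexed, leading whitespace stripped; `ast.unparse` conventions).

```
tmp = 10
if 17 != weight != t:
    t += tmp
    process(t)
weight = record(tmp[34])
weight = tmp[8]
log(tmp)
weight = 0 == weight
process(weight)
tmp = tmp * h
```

Transformed code:
height = 10
if 17 != weight and weight != t:
    t += height
    process(t)
weight = record(height[34])
weight = height[8]
log(height)
weight = 0 == weight
process(weight)
height = height * h

height = height * h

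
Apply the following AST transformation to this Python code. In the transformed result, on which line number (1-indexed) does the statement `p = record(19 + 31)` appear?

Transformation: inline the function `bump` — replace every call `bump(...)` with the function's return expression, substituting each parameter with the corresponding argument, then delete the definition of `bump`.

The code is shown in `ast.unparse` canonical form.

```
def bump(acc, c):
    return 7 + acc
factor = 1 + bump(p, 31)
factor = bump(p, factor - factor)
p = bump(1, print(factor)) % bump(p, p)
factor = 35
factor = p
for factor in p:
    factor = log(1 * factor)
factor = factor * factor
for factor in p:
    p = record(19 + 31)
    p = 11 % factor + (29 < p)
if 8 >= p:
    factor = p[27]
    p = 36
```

10

Transformed code:
factor = 1 + (7 + p)
factor = 7 + p
p = (7 + 1) % (7 + p)
factor = 35
factor = p
for factor in p:
    factor = log(1 * factor)
factor = factor * factor
for factor in p:
    p = record(19 + 31)
    p = 11 % factor + (29 < p)
if 8 >= p:
    factor = p[27]
    p = 36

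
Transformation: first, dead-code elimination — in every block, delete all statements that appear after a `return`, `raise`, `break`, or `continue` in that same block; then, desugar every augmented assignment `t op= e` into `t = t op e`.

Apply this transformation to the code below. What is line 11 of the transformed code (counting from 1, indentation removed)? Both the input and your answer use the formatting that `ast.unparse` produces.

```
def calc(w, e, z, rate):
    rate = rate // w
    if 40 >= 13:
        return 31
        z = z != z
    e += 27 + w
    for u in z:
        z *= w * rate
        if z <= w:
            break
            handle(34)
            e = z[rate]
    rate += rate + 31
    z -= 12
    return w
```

z = z - 12

Transformed code:
def calc(w, e, z, rate):
    rate = rate // w
    if 40 >= 13:
        return 31
    e = e + (27 + w)
    for u in z:
        z = z * (w * rate)
        if z <= w:
            break
    rate = rate + (rate + 31)
    z = z - 12
    return w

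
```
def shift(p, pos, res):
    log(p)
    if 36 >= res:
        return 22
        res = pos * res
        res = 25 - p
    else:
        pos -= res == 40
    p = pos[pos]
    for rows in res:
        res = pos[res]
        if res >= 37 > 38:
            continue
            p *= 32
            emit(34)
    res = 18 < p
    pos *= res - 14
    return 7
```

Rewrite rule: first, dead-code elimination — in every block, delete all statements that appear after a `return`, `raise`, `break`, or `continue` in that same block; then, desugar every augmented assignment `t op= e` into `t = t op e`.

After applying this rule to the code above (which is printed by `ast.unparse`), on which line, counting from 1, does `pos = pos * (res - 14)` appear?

13

Transformed code:
def shift(p, pos, res):
    log(p)
    if 36 >= res:
        return 22
    else:
        pos = pos - (res == 40)
    p = pos[pos]
    for rows in res:
        res = pos[res]
        if res >= 37 > 38:
            continue
    res = 18 < p
    pos = pos * (res - 14)
    return 7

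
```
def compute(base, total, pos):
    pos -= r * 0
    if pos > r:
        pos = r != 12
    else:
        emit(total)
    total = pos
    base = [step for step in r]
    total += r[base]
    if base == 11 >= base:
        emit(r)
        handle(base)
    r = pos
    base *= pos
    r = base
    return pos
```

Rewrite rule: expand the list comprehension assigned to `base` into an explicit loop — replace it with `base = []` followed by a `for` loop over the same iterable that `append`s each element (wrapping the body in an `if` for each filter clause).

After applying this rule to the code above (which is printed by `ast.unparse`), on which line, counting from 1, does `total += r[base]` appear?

Transformed code:
def compute(base, total, pos):
    pos -= r * 0
    if pos > r:
        pos = r != 12
    else:
        emit(total)
    total = pos
    base = []
    for step in r:
        base.append(step)
    total += r[base]
    if base == 11 >= base:
        emit(r)
        handle(base)
    r = pos
    base *= pos
    r = base
    return pos

11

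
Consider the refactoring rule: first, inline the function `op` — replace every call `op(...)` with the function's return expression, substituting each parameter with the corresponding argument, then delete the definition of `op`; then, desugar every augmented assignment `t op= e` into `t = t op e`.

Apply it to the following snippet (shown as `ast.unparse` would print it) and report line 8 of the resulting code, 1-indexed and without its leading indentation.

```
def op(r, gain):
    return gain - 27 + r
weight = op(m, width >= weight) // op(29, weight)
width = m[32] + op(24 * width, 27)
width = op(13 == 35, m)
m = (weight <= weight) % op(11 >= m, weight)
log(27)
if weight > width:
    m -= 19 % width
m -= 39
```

m = m - 39

Transformed code:
weight = ((width >= weight) - 27 + m) // (weight - 27 + 29)
width = m[32] + (27 - 27 + 24 * width)
width = m - 27 + (13 == 35)
m = (weight <= weight) % (weight - 27 + (11 >= m))
log(27)
if weight > width:
    m = m - 19 % width
m = m - 39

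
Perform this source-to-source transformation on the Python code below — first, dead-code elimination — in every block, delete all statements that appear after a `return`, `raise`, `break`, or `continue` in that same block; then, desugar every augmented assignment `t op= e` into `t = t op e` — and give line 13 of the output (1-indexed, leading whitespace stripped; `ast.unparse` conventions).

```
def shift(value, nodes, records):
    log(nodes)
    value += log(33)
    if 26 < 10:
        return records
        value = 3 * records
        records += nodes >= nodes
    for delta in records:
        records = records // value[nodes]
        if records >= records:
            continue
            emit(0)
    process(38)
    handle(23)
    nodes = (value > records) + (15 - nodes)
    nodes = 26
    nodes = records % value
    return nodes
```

Transformed code:
def shift(value, nodes, records):
    log(nodes)
    value = value + log(33)
    if 26 < 10:
        return records
    for delta in records:
        records = records // value[nodes]
        if records >= records:
            continue
    process(38)
    handle(23)
    nodes = (value > records) + (15 - nodes)
    nodes = 26
    nodes = records % value
    return nodes

nodes = 26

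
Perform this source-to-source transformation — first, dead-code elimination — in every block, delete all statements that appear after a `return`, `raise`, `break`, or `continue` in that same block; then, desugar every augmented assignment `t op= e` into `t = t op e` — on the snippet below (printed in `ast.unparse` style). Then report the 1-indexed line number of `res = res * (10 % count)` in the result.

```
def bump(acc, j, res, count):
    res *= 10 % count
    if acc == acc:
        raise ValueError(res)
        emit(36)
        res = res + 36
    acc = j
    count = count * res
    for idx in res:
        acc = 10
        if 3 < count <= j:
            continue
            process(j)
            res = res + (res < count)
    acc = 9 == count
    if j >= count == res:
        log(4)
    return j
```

Transformed code:
def bump(acc, j, res, count):
    res = res * (10 % count)
    if acc == acc:
        raise ValueError(res)
    acc = j
    count = count * res
    for idx in res:
        acc = 10
        if 3 < count <= j:
            continue
    acc = 9 == count
    if j >= count == res:
        log(4)
    return j

2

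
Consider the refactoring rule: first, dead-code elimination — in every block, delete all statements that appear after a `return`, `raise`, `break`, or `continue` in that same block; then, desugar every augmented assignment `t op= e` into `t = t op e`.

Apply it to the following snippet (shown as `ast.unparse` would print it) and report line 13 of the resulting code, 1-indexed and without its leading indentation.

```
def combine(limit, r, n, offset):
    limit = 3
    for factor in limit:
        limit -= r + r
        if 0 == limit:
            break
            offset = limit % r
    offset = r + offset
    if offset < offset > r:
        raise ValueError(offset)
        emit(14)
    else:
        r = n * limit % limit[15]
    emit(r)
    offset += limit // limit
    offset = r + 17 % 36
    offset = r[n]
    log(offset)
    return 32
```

Transformed code:
def combine(limit, r, n, offset):
    limit = 3
    for factor in limit:
        limit = limit - (r + r)
        if 0 == limit:
            break
    offset = r + offset
    if offset < offset > r:
        raise ValueError(offset)
    else:
        r = n * limit % limit[15]
    emit(r)
    offset = offset + limit // limit
    offset = r + 17 % 36
    offset = r[n]
    log(offset)
    return 32

offset = offset + limit // limit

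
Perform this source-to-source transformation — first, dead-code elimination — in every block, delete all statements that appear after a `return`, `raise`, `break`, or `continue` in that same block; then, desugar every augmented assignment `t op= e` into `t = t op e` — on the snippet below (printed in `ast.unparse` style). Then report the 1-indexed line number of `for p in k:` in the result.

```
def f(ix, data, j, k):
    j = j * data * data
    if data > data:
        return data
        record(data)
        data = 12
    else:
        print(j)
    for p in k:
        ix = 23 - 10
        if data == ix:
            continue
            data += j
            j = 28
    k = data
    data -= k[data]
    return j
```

7

Transformed code:
def f(ix, data, j, k):
    j = j * data * data
    if data > data:
        return data
    else:
        print(j)
    for p in k:
        ix = 23 - 10
        if data == ix:
            continue
    k = data
    data = data - k[data]
    return j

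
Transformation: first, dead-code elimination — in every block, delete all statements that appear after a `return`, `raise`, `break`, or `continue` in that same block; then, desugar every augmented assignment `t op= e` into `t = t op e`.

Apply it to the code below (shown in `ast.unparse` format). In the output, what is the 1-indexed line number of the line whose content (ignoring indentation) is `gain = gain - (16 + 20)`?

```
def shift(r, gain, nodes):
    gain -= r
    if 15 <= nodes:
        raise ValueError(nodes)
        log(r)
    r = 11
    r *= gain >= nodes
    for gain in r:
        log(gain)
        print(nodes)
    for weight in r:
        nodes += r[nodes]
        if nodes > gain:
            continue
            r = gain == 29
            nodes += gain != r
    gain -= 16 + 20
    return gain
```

Transformed code:
def shift(r, gain, nodes):
    gain = gain - r
    if 15 <= nodes:
        raise ValueError(nodes)
    r = 11
    r = r * (gain >= nodes)
    for gain in r:
        log(gain)
        print(nodes)
    for weight in r:
        nodes = nodes + r[nodes]
        if nodes > gain:
            continue
    gain = gain - (16 + 20)
    return gain

14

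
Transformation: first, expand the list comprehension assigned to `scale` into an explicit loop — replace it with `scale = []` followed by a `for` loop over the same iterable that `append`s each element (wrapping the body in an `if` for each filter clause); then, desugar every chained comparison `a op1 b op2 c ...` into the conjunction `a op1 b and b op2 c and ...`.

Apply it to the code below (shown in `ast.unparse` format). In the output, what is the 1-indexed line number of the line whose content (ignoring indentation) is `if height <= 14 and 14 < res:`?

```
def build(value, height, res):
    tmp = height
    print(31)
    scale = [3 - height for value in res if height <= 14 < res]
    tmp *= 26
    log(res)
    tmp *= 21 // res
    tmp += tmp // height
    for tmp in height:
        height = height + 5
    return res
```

Transformed code:
def build(value, height, res):
    tmp = height
    print(31)
    scale = []
    for value in res:
        if height <= 14 and 14 < res:
            scale.append(3 - height)
    tmp *= 26
    log(res)
    tmp *= 21 // res
    tmp += tmp // height
    for tmp in height:
        height = height + 5
    return res

6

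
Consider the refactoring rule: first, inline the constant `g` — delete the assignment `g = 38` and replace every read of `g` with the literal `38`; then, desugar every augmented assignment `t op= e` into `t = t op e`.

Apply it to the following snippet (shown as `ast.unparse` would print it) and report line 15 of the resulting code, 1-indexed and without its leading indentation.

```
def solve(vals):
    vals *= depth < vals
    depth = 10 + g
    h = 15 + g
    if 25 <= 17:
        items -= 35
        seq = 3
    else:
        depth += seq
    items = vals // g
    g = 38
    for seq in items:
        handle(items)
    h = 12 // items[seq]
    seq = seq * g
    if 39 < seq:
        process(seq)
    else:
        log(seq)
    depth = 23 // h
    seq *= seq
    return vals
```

Transformed code:
def solve(vals):
    vals = vals * (depth < vals)
    depth = 10 + 38
    h = 15 + 38
    if 25 <= 17:
        items = items - 35
        seq = 3
    else:
        depth = depth + seq
    items = vals // 38
    for seq in items:
        handle(items)
    h = 12 // items[seq]
    seq = seq * 38
    if 39 < seq:
        process(seq)
    else:
        log(seq)
    depth = 23 // h
    seq = seq * seq
    return vals

if 39 < seq:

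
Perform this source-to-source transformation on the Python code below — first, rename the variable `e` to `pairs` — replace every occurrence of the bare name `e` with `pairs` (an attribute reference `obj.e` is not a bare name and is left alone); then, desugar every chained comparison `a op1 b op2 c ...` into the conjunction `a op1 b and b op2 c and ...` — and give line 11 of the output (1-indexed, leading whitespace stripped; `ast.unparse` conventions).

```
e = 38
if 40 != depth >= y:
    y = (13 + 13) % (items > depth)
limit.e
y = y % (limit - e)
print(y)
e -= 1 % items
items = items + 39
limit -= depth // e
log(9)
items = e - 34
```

items = pairs - 34

Transformed code:
pairs = 38
if 40 != depth and depth >= y:
    y = (13 + 13) % (items > depth)
limit.e
y = y % (limit - pairs)
print(y)
pairs -= 1 % items
items = items + 39
limit -= depth // pairs
log(9)
items = pairs - 34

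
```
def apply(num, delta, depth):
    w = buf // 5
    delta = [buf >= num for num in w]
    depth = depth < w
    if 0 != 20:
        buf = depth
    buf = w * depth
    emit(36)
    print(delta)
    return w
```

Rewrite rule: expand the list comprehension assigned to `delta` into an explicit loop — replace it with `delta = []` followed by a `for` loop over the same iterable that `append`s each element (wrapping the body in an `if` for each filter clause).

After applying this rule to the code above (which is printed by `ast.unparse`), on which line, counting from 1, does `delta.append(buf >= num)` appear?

Transformed code:
def apply(num, delta, depth):
    w = buf // 5
    delta = []
    for num in w:
        delta.append(buf >= num)
    depth = depth < w
    if 0 != 20:
        buf = depth
    buf = w * depth
    emit(36)
    print(delta)
    return w

5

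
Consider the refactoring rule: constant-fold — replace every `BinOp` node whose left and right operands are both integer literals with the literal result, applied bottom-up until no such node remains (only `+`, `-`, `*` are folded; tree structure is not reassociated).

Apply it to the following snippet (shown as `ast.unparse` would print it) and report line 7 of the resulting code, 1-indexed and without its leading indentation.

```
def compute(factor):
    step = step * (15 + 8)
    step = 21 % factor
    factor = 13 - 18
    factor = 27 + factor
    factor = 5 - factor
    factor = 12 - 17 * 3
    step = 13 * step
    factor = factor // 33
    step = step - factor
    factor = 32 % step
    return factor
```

Transformed code:
def compute(factor):
    step = step * 23
    step = 21 % factor
    factor = -5
    factor = 27 + factor
    factor = 5 - factor
    factor = -39
    step = 13 * step
    factor = factor // 33
    step = step - factor
    factor = 32 % step
    return factor

factor = -39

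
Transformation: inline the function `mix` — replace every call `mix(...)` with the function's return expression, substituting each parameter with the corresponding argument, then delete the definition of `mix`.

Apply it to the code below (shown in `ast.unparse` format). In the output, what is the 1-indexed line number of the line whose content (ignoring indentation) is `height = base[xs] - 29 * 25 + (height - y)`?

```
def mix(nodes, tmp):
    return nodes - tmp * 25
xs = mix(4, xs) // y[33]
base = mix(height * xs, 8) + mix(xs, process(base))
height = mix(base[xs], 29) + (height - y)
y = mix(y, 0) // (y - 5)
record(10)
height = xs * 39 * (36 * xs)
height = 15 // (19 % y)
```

Transformed code:
xs = (4 - xs * 25) // y[33]
base = height * xs - 8 * 25 + (xs - process(base) * 25)
height = base[xs] - 29 * 25 + (height - y)
y = (y - 0 * 25) // (y - 5)
record(10)
height = xs * 39 * (36 * xs)
height = 15 // (19 % y)

3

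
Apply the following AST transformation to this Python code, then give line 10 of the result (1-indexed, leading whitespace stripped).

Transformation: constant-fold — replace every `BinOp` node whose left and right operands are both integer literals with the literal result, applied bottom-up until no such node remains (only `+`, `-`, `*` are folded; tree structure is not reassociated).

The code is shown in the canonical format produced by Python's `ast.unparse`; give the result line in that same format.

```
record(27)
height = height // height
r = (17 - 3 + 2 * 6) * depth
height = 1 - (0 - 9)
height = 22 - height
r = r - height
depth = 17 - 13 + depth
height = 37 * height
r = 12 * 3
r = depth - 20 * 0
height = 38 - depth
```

Transformed code:
record(27)
height = height // height
r = 26 * depth
height = 10
height = 22 - height
r = r - height
depth = 4 + depth
height = 37 * height
r = 36
r = depth - 0
height = 38 - depth

r = depth - 0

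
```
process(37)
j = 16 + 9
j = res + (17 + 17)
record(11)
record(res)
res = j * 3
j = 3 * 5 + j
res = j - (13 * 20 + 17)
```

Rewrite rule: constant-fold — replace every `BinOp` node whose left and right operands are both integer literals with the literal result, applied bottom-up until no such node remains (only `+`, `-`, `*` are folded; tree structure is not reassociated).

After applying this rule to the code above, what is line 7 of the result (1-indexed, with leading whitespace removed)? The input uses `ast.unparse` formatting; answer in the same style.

j = 15 + j

Transformed code:
process(37)
j = 25
j = res + 34
record(11)
record(res)
res = j * 3
j = 15 + j
res = j - 277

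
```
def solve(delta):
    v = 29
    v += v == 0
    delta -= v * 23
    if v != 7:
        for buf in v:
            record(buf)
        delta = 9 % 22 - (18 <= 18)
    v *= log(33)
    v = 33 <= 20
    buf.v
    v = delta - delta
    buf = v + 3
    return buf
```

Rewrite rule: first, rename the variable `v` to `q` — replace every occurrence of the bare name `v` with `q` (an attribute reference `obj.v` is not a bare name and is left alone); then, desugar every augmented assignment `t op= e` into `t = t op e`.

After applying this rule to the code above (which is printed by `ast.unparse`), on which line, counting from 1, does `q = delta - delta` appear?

12

Transformed code:
def solve(delta):
    q = 29
    q = q + (q == 0)
    delta = delta - q * 23
    if q != 7:
        for buf in q:
            record(buf)
        delta = 9 % 22 - (18 <= 18)
    q = q * log(33)
    q = 33 <= 20
    buf.v
    q = delta - delta
    buf = q + 3
    return buf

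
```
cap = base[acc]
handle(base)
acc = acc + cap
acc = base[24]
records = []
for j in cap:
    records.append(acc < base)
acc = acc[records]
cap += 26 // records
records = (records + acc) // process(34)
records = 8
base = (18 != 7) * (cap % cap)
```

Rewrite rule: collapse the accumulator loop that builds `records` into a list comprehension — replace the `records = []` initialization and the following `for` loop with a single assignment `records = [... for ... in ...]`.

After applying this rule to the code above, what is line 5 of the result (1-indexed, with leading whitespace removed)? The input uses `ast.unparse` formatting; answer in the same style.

records = [acc < base for j in cap]

Transformed code:
cap = base[acc]
handle(base)
acc = acc + cap
acc = base[24]
records = [acc < base for j in cap]
acc = acc[records]
cap += 26 // records
records = (records + acc) // process(34)
records = 8
base = (18 != 7) * (cap % cap)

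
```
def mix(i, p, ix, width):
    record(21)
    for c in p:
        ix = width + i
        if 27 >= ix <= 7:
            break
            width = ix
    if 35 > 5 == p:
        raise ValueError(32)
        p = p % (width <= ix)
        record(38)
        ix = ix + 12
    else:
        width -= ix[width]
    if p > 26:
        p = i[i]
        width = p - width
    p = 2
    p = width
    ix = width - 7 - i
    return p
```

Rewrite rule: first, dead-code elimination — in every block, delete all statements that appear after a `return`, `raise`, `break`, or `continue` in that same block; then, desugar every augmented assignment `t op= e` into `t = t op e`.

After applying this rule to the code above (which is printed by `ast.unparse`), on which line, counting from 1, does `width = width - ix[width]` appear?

Transformed code:
def mix(i, p, ix, width):
    record(21)
    for c in p:
        ix = width + i
        if 27 >= ix <= 7:
            break
    if 35 > 5 == p:
        raise ValueError(32)
    else:
        width = width - ix[width]
    if p > 26:
        p = i[i]
        width = p - width
    p = 2
    p = width
    ix = width - 7 - i
    return p

10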